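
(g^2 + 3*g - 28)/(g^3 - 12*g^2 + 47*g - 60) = (g + 7)/(g^2 - 8*g + 15)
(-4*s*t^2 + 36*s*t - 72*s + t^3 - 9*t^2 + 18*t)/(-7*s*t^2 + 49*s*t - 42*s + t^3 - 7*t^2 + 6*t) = (4*s*t - 12*s - t^2 + 3*t)/(7*s*t - 7*s - t^2 + t)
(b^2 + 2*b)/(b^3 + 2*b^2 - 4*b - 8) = b/(b^2 - 4)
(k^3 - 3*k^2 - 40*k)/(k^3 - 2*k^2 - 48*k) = (k + 5)/(k + 6)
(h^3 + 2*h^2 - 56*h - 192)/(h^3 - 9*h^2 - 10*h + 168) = (h^2 - 2*h - 48)/(h^2 - 13*h + 42)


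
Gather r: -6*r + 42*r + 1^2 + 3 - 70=36*r - 66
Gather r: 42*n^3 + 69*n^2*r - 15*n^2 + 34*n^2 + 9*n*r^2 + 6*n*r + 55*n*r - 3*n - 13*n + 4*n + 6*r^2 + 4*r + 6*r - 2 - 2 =42*n^3 + 19*n^2 - 12*n + r^2*(9*n + 6) + r*(69*n^2 + 61*n + 10) - 4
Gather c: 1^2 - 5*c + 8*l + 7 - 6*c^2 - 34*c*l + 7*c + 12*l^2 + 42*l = -6*c^2 + c*(2 - 34*l) + 12*l^2 + 50*l + 8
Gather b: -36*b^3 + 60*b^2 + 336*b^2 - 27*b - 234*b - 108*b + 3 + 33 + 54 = -36*b^3 + 396*b^2 - 369*b + 90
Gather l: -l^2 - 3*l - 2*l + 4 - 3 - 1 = -l^2 - 5*l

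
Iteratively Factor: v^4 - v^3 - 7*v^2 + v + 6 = (v - 3)*(v^3 + 2*v^2 - v - 2) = (v - 3)*(v + 2)*(v^2 - 1) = (v - 3)*(v + 1)*(v + 2)*(v - 1)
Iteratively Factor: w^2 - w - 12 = (w - 4)*(w + 3)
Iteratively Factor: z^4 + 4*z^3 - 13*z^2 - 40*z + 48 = (z - 3)*(z^3 + 7*z^2 + 8*z - 16) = (z - 3)*(z + 4)*(z^2 + 3*z - 4) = (z - 3)*(z + 4)^2*(z - 1)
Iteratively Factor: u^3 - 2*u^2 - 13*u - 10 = (u + 2)*(u^2 - 4*u - 5) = (u - 5)*(u + 2)*(u + 1)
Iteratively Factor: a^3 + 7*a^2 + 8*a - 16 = (a - 1)*(a^2 + 8*a + 16) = (a - 1)*(a + 4)*(a + 4)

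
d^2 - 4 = (d - 2)*(d + 2)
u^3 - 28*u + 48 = (u - 4)*(u - 2)*(u + 6)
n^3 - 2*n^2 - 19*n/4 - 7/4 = (n - 7/2)*(n + 1/2)*(n + 1)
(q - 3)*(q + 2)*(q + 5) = q^3 + 4*q^2 - 11*q - 30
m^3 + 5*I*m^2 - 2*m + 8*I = (m - I)*(m + 2*I)*(m + 4*I)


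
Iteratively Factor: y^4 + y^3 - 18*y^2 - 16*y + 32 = (y + 4)*(y^3 - 3*y^2 - 6*y + 8) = (y - 1)*(y + 4)*(y^2 - 2*y - 8) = (y - 4)*(y - 1)*(y + 4)*(y + 2)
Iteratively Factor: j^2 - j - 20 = (j + 4)*(j - 5)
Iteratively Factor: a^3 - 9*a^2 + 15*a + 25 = (a - 5)*(a^2 - 4*a - 5) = (a - 5)*(a + 1)*(a - 5)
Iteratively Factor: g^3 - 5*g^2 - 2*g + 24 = (g - 3)*(g^2 - 2*g - 8) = (g - 3)*(g + 2)*(g - 4)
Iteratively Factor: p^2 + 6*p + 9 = (p + 3)*(p + 3)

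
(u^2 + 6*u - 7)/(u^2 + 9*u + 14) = (u - 1)/(u + 2)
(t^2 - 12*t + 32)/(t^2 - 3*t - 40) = (t - 4)/(t + 5)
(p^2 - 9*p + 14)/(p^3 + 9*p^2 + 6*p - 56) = (p - 7)/(p^2 + 11*p + 28)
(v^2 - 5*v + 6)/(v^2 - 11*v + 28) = (v^2 - 5*v + 6)/(v^2 - 11*v + 28)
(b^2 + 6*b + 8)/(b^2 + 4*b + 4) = (b + 4)/(b + 2)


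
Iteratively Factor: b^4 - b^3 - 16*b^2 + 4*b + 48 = (b - 4)*(b^3 + 3*b^2 - 4*b - 12) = (b - 4)*(b + 2)*(b^2 + b - 6) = (b - 4)*(b - 2)*(b + 2)*(b + 3)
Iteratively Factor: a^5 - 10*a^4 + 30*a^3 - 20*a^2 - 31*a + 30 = (a - 1)*(a^4 - 9*a^3 + 21*a^2 + a - 30) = (a - 1)*(a + 1)*(a^3 - 10*a^2 + 31*a - 30) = (a - 5)*(a - 1)*(a + 1)*(a^2 - 5*a + 6) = (a - 5)*(a - 2)*(a - 1)*(a + 1)*(a - 3)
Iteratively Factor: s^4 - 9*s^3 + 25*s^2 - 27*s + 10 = (s - 5)*(s^3 - 4*s^2 + 5*s - 2) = (s - 5)*(s - 1)*(s^2 - 3*s + 2) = (s - 5)*(s - 2)*(s - 1)*(s - 1)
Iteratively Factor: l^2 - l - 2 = (l + 1)*(l - 2)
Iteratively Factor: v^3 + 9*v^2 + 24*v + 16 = (v + 4)*(v^2 + 5*v + 4) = (v + 4)^2*(v + 1)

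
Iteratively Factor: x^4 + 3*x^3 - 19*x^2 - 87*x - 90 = (x - 5)*(x^3 + 8*x^2 + 21*x + 18) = (x - 5)*(x + 2)*(x^2 + 6*x + 9) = (x - 5)*(x + 2)*(x + 3)*(x + 3)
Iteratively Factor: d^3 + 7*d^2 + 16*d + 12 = (d + 2)*(d^2 + 5*d + 6) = (d + 2)*(d + 3)*(d + 2)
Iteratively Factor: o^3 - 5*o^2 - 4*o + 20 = (o - 2)*(o^2 - 3*o - 10) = (o - 2)*(o + 2)*(o - 5)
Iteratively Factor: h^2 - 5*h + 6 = (h - 3)*(h - 2)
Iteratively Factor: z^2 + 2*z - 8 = (z + 4)*(z - 2)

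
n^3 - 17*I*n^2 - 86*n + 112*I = (n - 8*I)*(n - 7*I)*(n - 2*I)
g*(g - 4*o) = g^2 - 4*g*o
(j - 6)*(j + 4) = j^2 - 2*j - 24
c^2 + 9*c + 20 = (c + 4)*(c + 5)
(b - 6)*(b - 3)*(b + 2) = b^3 - 7*b^2 + 36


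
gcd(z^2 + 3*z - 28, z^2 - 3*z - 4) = z - 4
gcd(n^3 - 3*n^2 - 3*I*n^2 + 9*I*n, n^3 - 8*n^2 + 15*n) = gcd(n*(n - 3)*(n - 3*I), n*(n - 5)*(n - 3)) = n^2 - 3*n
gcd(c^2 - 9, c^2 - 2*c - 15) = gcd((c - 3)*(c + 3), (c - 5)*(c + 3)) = c + 3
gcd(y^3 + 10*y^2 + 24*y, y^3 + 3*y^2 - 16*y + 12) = y + 6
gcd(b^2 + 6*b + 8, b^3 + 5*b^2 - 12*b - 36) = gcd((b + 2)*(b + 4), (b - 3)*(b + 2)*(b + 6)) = b + 2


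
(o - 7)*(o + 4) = o^2 - 3*o - 28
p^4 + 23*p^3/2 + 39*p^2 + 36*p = p*(p + 3/2)*(p + 4)*(p + 6)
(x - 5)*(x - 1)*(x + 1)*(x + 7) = x^4 + 2*x^3 - 36*x^2 - 2*x + 35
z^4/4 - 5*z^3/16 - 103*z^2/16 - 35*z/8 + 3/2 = (z/4 + 1)*(z - 6)*(z - 1/4)*(z + 1)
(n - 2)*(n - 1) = n^2 - 3*n + 2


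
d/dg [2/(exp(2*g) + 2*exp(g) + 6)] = -4*(exp(g) + 1)*exp(g)/(exp(2*g) + 2*exp(g) + 6)^2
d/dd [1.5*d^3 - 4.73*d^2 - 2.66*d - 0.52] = 4.5*d^2 - 9.46*d - 2.66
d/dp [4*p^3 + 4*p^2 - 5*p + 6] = 12*p^2 + 8*p - 5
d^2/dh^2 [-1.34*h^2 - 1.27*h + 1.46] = -2.68000000000000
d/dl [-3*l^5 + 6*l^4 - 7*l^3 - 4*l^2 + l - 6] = -15*l^4 + 24*l^3 - 21*l^2 - 8*l + 1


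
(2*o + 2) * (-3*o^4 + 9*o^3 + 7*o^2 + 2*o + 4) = -6*o^5 + 12*o^4 + 32*o^3 + 18*o^2 + 12*o + 8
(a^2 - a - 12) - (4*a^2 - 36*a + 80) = -3*a^2 + 35*a - 92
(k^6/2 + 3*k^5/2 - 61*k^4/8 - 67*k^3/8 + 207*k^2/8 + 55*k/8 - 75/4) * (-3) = -3*k^6/2 - 9*k^5/2 + 183*k^4/8 + 201*k^3/8 - 621*k^2/8 - 165*k/8 + 225/4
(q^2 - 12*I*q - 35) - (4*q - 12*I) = q^2 - 4*q - 12*I*q - 35 + 12*I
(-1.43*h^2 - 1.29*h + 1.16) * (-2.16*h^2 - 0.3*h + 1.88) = 3.0888*h^4 + 3.2154*h^3 - 4.807*h^2 - 2.7732*h + 2.1808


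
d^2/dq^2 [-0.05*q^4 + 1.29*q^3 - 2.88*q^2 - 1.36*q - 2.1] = -0.6*q^2 + 7.74*q - 5.76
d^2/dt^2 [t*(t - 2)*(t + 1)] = 6*t - 2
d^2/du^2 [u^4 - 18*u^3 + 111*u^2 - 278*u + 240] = 12*u^2 - 108*u + 222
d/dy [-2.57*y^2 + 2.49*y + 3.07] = 2.49 - 5.14*y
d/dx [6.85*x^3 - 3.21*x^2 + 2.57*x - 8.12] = 20.55*x^2 - 6.42*x + 2.57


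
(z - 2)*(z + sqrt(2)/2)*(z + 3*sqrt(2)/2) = z^3 - 2*z^2 + 2*sqrt(2)*z^2 - 4*sqrt(2)*z + 3*z/2 - 3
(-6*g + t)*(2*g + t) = -12*g^2 - 4*g*t + t^2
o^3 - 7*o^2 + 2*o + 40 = (o - 5)*(o - 4)*(o + 2)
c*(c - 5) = c^2 - 5*c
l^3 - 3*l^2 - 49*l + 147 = (l - 7)*(l - 3)*(l + 7)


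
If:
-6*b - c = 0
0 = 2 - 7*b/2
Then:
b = 4/7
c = -24/7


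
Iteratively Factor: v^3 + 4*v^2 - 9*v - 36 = (v - 3)*(v^2 + 7*v + 12) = (v - 3)*(v + 4)*(v + 3)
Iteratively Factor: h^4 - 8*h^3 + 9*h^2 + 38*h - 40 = (h + 2)*(h^3 - 10*h^2 + 29*h - 20) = (h - 5)*(h + 2)*(h^2 - 5*h + 4) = (h - 5)*(h - 4)*(h + 2)*(h - 1)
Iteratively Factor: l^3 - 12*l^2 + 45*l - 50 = (l - 5)*(l^2 - 7*l + 10) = (l - 5)*(l - 2)*(l - 5)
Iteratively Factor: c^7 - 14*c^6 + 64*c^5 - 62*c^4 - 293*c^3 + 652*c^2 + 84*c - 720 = (c - 3)*(c^6 - 11*c^5 + 31*c^4 + 31*c^3 - 200*c^2 + 52*c + 240) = (c - 3)*(c - 2)*(c^5 - 9*c^4 + 13*c^3 + 57*c^2 - 86*c - 120) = (c - 4)*(c - 3)*(c - 2)*(c^4 - 5*c^3 - 7*c^2 + 29*c + 30) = (c - 5)*(c - 4)*(c - 3)*(c - 2)*(c^3 - 7*c - 6) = (c - 5)*(c - 4)*(c - 3)*(c - 2)*(c + 2)*(c^2 - 2*c - 3) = (c - 5)*(c - 4)*(c - 3)^2*(c - 2)*(c + 2)*(c + 1)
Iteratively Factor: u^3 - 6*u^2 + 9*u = (u)*(u^2 - 6*u + 9) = u*(u - 3)*(u - 3)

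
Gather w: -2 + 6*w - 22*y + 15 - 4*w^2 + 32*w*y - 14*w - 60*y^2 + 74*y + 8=-4*w^2 + w*(32*y - 8) - 60*y^2 + 52*y + 21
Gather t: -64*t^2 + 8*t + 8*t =-64*t^2 + 16*t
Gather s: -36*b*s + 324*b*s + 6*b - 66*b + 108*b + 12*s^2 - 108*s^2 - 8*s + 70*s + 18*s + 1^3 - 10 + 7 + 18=48*b - 96*s^2 + s*(288*b + 80) + 16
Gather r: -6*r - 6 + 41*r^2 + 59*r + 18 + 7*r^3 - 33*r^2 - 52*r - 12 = 7*r^3 + 8*r^2 + r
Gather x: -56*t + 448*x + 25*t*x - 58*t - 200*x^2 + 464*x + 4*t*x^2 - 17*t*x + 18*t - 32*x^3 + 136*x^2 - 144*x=-96*t - 32*x^3 + x^2*(4*t - 64) + x*(8*t + 768)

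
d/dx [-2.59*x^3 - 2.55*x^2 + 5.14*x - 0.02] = -7.77*x^2 - 5.1*x + 5.14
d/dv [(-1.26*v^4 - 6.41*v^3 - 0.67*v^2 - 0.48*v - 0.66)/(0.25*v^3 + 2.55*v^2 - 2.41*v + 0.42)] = (-0.315*v^6 - 6.426*v^5 - 7.0682*v^4 + 29.0194*v^3 - 4.7429*v^2 + 2.8032*v - 1.7922)/(0.0625*v^6 + 1.275*v^5 + 5.2975*v^4 - 12.081*v^3 + 7.9501*v^2 - 2.0244*v + 0.1764)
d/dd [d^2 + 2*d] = 2*d + 2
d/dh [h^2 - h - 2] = 2*h - 1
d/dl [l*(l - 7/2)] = 2*l - 7/2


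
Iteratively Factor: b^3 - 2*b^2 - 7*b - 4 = (b + 1)*(b^2 - 3*b - 4) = (b - 4)*(b + 1)*(b + 1)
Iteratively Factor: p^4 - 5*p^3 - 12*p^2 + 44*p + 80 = (p - 4)*(p^3 - p^2 - 16*p - 20) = (p - 5)*(p - 4)*(p^2 + 4*p + 4) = (p - 5)*(p - 4)*(p + 2)*(p + 2)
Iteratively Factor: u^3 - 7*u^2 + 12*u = (u - 4)*(u^2 - 3*u) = (u - 4)*(u - 3)*(u)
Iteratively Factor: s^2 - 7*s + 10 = (s - 5)*(s - 2)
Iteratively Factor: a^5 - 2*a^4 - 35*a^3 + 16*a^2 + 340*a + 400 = (a + 4)*(a^4 - 6*a^3 - 11*a^2 + 60*a + 100) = (a + 2)*(a + 4)*(a^3 - 8*a^2 + 5*a + 50) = (a - 5)*(a + 2)*(a + 4)*(a^2 - 3*a - 10) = (a - 5)^2*(a + 2)*(a + 4)*(a + 2)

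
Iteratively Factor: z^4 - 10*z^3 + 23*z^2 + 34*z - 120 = (z - 4)*(z^3 - 6*z^2 - z + 30) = (z - 5)*(z - 4)*(z^2 - z - 6) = (z - 5)*(z - 4)*(z + 2)*(z - 3)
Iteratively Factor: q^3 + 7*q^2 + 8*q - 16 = (q + 4)*(q^2 + 3*q - 4) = (q - 1)*(q + 4)*(q + 4)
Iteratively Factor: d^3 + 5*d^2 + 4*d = (d + 1)*(d^2 + 4*d) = d*(d + 1)*(d + 4)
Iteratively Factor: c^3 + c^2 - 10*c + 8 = (c - 2)*(c^2 + 3*c - 4) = (c - 2)*(c + 4)*(c - 1)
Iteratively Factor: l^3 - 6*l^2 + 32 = (l - 4)*(l^2 - 2*l - 8) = (l - 4)*(l + 2)*(l - 4)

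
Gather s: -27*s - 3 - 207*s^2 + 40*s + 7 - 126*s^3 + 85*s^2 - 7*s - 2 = -126*s^3 - 122*s^2 + 6*s + 2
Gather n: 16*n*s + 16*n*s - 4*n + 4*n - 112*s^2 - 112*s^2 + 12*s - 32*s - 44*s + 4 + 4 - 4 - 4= 32*n*s - 224*s^2 - 64*s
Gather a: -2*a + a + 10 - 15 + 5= -a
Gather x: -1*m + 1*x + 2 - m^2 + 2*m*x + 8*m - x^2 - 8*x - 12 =-m^2 + 7*m - x^2 + x*(2*m - 7) - 10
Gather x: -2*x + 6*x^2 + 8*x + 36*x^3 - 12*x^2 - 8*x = 36*x^3 - 6*x^2 - 2*x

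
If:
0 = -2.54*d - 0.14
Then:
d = -0.06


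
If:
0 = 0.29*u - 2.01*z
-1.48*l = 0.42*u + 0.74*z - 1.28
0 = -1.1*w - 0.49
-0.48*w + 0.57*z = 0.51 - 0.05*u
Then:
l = 0.07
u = 2.24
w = -0.45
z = 0.32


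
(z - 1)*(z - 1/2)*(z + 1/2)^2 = z^4 - z^3/2 - 3*z^2/4 + z/8 + 1/8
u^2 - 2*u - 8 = (u - 4)*(u + 2)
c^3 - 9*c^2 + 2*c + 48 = (c - 8)*(c - 3)*(c + 2)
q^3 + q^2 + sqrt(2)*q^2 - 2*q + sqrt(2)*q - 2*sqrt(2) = (q - 1)*(q + 2)*(q + sqrt(2))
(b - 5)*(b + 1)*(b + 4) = b^3 - 21*b - 20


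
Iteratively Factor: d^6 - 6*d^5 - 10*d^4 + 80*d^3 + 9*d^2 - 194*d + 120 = (d - 1)*(d^5 - 5*d^4 - 15*d^3 + 65*d^2 + 74*d - 120) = (d - 1)*(d + 2)*(d^4 - 7*d^3 - d^2 + 67*d - 60) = (d - 5)*(d - 1)*(d + 2)*(d^3 - 2*d^2 - 11*d + 12) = (d - 5)*(d - 4)*(d - 1)*(d + 2)*(d^2 + 2*d - 3) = (d - 5)*(d - 4)*(d - 1)*(d + 2)*(d + 3)*(d - 1)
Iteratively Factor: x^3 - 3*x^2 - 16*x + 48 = (x - 3)*(x^2 - 16) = (x - 3)*(x + 4)*(x - 4)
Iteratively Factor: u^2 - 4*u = (u)*(u - 4)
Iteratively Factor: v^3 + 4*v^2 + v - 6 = (v - 1)*(v^2 + 5*v + 6) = (v - 1)*(v + 2)*(v + 3)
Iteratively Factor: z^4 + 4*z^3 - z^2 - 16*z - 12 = (z + 1)*(z^3 + 3*z^2 - 4*z - 12) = (z + 1)*(z + 2)*(z^2 + z - 6) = (z - 2)*(z + 1)*(z + 2)*(z + 3)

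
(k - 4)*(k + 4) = k^2 - 16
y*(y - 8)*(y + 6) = y^3 - 2*y^2 - 48*y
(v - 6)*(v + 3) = v^2 - 3*v - 18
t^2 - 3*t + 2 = (t - 2)*(t - 1)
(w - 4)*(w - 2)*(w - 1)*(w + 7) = w^4 - 35*w^2 + 90*w - 56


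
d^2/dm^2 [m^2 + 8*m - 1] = 2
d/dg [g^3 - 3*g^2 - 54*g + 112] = 3*g^2 - 6*g - 54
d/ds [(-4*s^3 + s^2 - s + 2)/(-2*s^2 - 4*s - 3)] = (8*s^4 + 32*s^3 + 30*s^2 + 2*s + 11)/(4*s^4 + 16*s^3 + 28*s^2 + 24*s + 9)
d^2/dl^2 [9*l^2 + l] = 18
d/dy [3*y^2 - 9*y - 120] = 6*y - 9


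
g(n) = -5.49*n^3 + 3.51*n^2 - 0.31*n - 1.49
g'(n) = -16.47*n^2 + 7.02*n - 0.31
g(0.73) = -1.98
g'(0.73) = -3.96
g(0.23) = -1.44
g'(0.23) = 0.43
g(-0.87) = 5.05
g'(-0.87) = -18.88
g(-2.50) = 107.00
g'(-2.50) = -120.80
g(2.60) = -75.06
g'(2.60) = -93.40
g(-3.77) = 343.73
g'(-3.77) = -260.86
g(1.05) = -4.30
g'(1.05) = -11.10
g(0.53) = -1.49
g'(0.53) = -1.22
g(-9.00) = 4287.82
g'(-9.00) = -1397.56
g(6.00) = -1062.83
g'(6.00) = -551.11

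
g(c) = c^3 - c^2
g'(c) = 3*c^2 - 2*c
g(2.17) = 5.51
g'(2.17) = 9.79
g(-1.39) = -4.62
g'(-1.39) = 8.58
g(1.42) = 0.85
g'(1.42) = 3.21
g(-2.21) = -15.68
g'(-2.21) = 19.07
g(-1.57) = -6.33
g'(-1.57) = 10.53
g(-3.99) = -79.44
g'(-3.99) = 55.74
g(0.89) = -0.09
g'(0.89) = 0.60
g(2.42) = 8.32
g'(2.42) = 12.73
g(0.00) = 0.00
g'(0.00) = 0.00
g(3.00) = 18.00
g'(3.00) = 21.00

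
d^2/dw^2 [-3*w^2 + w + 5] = -6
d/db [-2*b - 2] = -2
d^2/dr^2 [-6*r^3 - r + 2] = -36*r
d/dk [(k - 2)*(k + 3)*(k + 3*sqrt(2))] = 3*k^2 + 2*k + 6*sqrt(2)*k - 6 + 3*sqrt(2)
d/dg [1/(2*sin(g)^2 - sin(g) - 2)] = (1 - 4*sin(g))*cos(g)/(sin(g) + cos(2*g) + 1)^2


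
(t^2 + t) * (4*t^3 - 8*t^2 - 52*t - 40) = 4*t^5 - 4*t^4 - 60*t^3 - 92*t^2 - 40*t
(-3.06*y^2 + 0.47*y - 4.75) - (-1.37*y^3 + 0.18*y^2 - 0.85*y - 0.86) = 1.37*y^3 - 3.24*y^2 + 1.32*y - 3.89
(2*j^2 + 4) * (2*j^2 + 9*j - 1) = 4*j^4 + 18*j^3 + 6*j^2 + 36*j - 4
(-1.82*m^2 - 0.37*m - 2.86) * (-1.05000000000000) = 1.911*m^2 + 0.3885*m + 3.003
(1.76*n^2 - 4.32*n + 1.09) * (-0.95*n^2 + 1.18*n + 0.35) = -1.672*n^4 + 6.1808*n^3 - 5.5171*n^2 - 0.2258*n + 0.3815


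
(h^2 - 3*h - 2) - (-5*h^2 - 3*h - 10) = 6*h^2 + 8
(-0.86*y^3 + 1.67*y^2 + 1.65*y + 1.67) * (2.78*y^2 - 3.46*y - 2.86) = -2.3908*y^5 + 7.6182*y^4 + 1.2684*y^3 - 5.8426*y^2 - 10.4972*y - 4.7762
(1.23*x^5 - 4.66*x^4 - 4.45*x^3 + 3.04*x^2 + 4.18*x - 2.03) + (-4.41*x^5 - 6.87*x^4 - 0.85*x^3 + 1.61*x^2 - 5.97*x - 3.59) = -3.18*x^5 - 11.53*x^4 - 5.3*x^3 + 4.65*x^2 - 1.79*x - 5.62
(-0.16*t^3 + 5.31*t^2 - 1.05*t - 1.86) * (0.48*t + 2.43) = -0.0768*t^4 + 2.16*t^3 + 12.3993*t^2 - 3.4443*t - 4.5198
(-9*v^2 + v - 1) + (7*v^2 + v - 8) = -2*v^2 + 2*v - 9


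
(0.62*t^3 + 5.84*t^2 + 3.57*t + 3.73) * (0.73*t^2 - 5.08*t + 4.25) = 0.4526*t^5 + 1.1136*t^4 - 24.4261*t^3 + 9.4073*t^2 - 3.7759*t + 15.8525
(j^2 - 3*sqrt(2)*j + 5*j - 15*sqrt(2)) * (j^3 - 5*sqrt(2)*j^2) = j^5 - 8*sqrt(2)*j^4 + 5*j^4 - 40*sqrt(2)*j^3 + 30*j^3 + 150*j^2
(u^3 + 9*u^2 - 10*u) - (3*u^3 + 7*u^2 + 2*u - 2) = -2*u^3 + 2*u^2 - 12*u + 2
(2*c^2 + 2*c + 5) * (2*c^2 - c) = 4*c^4 + 2*c^3 + 8*c^2 - 5*c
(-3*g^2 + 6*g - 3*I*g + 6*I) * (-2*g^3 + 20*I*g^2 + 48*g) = 6*g^5 - 12*g^4 - 54*I*g^4 - 84*g^3 + 108*I*g^3 + 168*g^2 - 144*I*g^2 + 288*I*g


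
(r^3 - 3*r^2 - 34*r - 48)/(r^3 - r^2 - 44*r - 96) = (r + 2)/(r + 4)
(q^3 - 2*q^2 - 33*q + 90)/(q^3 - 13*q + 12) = (q^2 + q - 30)/(q^2 + 3*q - 4)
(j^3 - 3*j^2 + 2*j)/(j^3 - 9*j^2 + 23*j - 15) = j*(j - 2)/(j^2 - 8*j + 15)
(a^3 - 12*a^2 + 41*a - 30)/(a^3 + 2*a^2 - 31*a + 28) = (a^2 - 11*a + 30)/(a^2 + 3*a - 28)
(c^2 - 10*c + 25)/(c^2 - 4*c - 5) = (c - 5)/(c + 1)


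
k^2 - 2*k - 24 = (k - 6)*(k + 4)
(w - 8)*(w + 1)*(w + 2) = w^3 - 5*w^2 - 22*w - 16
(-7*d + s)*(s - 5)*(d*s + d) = -7*d^2*s^2 + 28*d^2*s + 35*d^2 + d*s^3 - 4*d*s^2 - 5*d*s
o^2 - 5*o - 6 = (o - 6)*(o + 1)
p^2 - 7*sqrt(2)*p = p*(p - 7*sqrt(2))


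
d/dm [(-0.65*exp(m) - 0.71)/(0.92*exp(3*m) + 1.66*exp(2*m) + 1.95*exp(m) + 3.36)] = (1.196*exp(3*m) + 3.0386*exp(2*m) + 2.3572*exp(m) - 0.7995)*exp(m)/(0.8464*exp(6*m) + 3.0544*exp(5*m) + 6.3436*exp(4*m) + 12.6564*exp(3*m) + 14.9577*exp(2*m) + 13.104*exp(m) + 11.2896)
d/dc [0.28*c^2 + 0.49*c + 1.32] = 0.56*c + 0.49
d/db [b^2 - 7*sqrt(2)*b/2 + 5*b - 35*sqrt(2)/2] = 2*b - 7*sqrt(2)/2 + 5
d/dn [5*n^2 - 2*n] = 10*n - 2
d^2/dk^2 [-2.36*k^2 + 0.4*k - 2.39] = -4.72000000000000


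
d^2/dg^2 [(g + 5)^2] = 2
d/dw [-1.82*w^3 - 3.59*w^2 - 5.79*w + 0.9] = -5.46*w^2 - 7.18*w - 5.79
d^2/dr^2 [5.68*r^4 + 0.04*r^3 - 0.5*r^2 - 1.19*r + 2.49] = 68.16*r^2 + 0.24*r - 1.0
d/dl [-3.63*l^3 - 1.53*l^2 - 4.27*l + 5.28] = -10.89*l^2 - 3.06*l - 4.27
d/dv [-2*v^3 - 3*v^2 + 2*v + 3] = -6*v^2 - 6*v + 2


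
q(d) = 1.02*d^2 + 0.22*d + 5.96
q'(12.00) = 24.70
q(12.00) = 155.48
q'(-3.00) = -5.90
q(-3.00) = 14.48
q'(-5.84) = -11.69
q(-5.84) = 39.46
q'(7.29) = 15.09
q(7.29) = 61.77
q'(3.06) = 6.46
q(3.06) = 16.18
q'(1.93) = 4.16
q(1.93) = 10.18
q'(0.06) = 0.34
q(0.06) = 5.98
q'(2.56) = 5.44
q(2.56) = 13.21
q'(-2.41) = -4.70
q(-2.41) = 11.35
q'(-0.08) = 0.06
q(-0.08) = 5.95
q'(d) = 2.04*d + 0.22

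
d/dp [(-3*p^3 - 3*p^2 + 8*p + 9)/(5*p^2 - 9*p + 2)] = (-15*p^4 + 54*p^3 - 31*p^2 - 102*p + 97)/(25*p^4 - 90*p^3 + 101*p^2 - 36*p + 4)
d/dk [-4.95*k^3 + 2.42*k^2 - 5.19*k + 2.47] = -14.85*k^2 + 4.84*k - 5.19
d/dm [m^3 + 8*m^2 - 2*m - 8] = 3*m^2 + 16*m - 2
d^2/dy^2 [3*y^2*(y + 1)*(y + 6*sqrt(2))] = 36*y^2 + 18*y + 108*sqrt(2)*y + 36*sqrt(2)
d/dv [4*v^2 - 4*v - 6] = 8*v - 4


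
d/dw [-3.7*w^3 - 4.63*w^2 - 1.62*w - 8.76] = -11.1*w^2 - 9.26*w - 1.62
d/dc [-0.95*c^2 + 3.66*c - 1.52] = 3.66 - 1.9*c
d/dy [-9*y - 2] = -9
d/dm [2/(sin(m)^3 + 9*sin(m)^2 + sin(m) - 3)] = 2*(-18*sin(m) + 3*cos(m)^2 - 4)*cos(m)/(sin(m)^3 + 9*sin(m)^2 + sin(m) - 3)^2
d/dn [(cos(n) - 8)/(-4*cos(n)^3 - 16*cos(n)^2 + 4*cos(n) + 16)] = (125*cos(n)/2 + 10*cos(2*n) - cos(3*n)/2 - 2)/(4*(cos(n) + 4)^2*sin(n)^3)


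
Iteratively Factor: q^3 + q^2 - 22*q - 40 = (q + 4)*(q^2 - 3*q - 10) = (q + 2)*(q + 4)*(q - 5)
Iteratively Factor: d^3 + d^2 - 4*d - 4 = (d + 1)*(d^2 - 4) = (d + 1)*(d + 2)*(d - 2)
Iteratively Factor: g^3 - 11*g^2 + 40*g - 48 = (g - 4)*(g^2 - 7*g + 12) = (g - 4)*(g - 3)*(g - 4)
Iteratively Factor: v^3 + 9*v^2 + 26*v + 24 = (v + 2)*(v^2 + 7*v + 12) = (v + 2)*(v + 3)*(v + 4)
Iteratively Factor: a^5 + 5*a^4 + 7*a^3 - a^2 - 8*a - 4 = (a + 2)*(a^4 + 3*a^3 + a^2 - 3*a - 2) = (a + 2)^2*(a^3 + a^2 - a - 1) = (a + 1)*(a + 2)^2*(a^2 - 1) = (a - 1)*(a + 1)*(a + 2)^2*(a + 1)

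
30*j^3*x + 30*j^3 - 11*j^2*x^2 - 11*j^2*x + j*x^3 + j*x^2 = (-6*j + x)*(-5*j + x)*(j*x + j)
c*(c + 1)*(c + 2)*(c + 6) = c^4 + 9*c^3 + 20*c^2 + 12*c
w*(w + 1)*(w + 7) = w^3 + 8*w^2 + 7*w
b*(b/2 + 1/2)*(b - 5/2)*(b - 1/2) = b^4/2 - b^3 - 7*b^2/8 + 5*b/8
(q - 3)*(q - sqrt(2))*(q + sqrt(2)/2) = q^3 - 3*q^2 - sqrt(2)*q^2/2 - q + 3*sqrt(2)*q/2 + 3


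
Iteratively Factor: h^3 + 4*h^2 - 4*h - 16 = (h - 2)*(h^2 + 6*h + 8) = (h - 2)*(h + 2)*(h + 4)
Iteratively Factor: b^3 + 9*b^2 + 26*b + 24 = (b + 3)*(b^2 + 6*b + 8) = (b + 2)*(b + 3)*(b + 4)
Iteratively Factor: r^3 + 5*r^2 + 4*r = (r + 4)*(r^2 + r) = (r + 1)*(r + 4)*(r)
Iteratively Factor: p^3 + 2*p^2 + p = (p + 1)*(p^2 + p) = (p + 1)^2*(p)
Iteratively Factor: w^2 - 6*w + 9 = (w - 3)*(w - 3)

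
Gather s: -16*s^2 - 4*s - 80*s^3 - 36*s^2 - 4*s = -80*s^3 - 52*s^2 - 8*s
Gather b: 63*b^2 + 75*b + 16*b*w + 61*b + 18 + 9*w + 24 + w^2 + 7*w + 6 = 63*b^2 + b*(16*w + 136) + w^2 + 16*w + 48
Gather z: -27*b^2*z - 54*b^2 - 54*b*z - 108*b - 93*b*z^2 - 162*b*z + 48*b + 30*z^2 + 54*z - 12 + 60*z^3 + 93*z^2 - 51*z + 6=-54*b^2 - 60*b + 60*z^3 + z^2*(123 - 93*b) + z*(-27*b^2 - 216*b + 3) - 6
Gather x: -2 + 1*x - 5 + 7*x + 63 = 8*x + 56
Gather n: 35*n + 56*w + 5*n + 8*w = 40*n + 64*w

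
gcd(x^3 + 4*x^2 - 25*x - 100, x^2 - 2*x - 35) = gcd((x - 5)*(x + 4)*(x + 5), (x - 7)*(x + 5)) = x + 5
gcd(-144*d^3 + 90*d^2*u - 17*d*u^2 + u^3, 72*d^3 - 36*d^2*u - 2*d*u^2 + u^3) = -6*d + u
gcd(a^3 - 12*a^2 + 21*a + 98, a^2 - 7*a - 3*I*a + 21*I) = a - 7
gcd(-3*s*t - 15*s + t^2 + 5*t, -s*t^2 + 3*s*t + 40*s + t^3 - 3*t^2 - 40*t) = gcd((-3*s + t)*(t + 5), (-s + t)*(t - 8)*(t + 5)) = t + 5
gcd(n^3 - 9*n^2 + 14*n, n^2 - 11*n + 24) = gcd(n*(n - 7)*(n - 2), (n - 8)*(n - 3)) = 1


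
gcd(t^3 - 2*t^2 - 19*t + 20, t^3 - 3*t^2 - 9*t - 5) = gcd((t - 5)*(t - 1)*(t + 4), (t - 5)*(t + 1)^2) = t - 5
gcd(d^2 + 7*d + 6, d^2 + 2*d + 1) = d + 1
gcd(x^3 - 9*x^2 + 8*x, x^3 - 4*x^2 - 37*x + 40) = x^2 - 9*x + 8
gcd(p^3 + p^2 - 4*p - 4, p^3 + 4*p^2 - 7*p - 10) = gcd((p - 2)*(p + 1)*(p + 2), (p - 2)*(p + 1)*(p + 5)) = p^2 - p - 2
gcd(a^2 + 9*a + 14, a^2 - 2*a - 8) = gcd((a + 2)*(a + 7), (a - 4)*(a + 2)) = a + 2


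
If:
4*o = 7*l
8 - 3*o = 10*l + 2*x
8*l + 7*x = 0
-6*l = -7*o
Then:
No Solution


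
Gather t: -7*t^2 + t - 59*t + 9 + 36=-7*t^2 - 58*t + 45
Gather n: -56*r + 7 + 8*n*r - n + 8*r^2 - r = n*(8*r - 1) + 8*r^2 - 57*r + 7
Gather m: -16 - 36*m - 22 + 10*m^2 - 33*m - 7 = 10*m^2 - 69*m - 45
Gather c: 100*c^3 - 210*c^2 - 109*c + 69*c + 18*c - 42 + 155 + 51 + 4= 100*c^3 - 210*c^2 - 22*c + 168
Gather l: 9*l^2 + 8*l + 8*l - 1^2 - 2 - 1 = 9*l^2 + 16*l - 4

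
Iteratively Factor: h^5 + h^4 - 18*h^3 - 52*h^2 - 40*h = (h)*(h^4 + h^3 - 18*h^2 - 52*h - 40) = h*(h + 2)*(h^3 - h^2 - 16*h - 20) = h*(h - 5)*(h + 2)*(h^2 + 4*h + 4) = h*(h - 5)*(h + 2)^2*(h + 2)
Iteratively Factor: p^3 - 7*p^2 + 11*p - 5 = (p - 5)*(p^2 - 2*p + 1) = (p - 5)*(p - 1)*(p - 1)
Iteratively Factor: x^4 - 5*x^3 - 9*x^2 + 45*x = (x)*(x^3 - 5*x^2 - 9*x + 45) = x*(x + 3)*(x^2 - 8*x + 15) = x*(x - 3)*(x + 3)*(x - 5)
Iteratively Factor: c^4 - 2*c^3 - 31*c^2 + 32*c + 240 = (c - 5)*(c^3 + 3*c^2 - 16*c - 48) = (c - 5)*(c + 3)*(c^2 - 16) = (c - 5)*(c - 4)*(c + 3)*(c + 4)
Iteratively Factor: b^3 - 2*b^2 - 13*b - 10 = (b - 5)*(b^2 + 3*b + 2) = (b - 5)*(b + 2)*(b + 1)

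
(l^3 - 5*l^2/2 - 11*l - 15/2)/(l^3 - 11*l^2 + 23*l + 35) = (l + 3/2)/(l - 7)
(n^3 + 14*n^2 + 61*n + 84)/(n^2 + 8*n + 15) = (n^2 + 11*n + 28)/(n + 5)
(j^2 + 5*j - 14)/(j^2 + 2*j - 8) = (j + 7)/(j + 4)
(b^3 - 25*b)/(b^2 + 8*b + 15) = b*(b - 5)/(b + 3)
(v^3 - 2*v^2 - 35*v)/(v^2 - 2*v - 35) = v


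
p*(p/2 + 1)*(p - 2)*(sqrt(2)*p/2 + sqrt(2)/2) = sqrt(2)*p^4/4 + sqrt(2)*p^3/4 - sqrt(2)*p^2 - sqrt(2)*p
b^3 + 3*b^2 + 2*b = b*(b + 1)*(b + 2)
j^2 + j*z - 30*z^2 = (j - 5*z)*(j + 6*z)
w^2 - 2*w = w*(w - 2)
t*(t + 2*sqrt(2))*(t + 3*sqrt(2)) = t^3 + 5*sqrt(2)*t^2 + 12*t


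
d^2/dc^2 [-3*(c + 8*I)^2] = -6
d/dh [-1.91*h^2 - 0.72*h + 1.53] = -3.82*h - 0.72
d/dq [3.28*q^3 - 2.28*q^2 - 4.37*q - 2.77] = 9.84*q^2 - 4.56*q - 4.37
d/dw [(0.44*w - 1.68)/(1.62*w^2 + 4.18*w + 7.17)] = (-0.7128*w^2 + 5.4432*w + 10.1772)/(2.6244*w^4 + 13.5432*w^3 + 40.7032*w^2 + 59.9412*w + 51.4089)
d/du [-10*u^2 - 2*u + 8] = -20*u - 2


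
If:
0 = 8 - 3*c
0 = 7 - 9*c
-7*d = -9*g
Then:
No Solution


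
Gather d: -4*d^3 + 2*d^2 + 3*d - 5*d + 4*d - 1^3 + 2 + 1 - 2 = -4*d^3 + 2*d^2 + 2*d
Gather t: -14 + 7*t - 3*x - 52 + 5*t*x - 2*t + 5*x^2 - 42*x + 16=t*(5*x + 5) + 5*x^2 - 45*x - 50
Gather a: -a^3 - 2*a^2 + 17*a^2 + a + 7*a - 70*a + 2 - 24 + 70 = -a^3 + 15*a^2 - 62*a + 48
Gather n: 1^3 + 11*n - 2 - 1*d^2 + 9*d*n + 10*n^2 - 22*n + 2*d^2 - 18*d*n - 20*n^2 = d^2 - 10*n^2 + n*(-9*d - 11) - 1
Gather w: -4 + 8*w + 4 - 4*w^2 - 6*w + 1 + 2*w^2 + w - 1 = -2*w^2 + 3*w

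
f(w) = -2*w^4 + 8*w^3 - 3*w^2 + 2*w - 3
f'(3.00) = -16.00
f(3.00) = 30.00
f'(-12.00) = 17354.00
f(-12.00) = -55755.00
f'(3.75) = -104.88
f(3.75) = -11.32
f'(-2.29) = 237.67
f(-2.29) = -174.39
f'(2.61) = 7.59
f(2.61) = 31.21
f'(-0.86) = 30.00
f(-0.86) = -13.12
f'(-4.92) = 1565.24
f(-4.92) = -2210.12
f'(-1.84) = 144.13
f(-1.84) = -89.60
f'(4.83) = -368.52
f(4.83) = -250.37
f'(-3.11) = 493.43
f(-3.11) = -465.98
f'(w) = -8*w^3 + 24*w^2 - 6*w + 2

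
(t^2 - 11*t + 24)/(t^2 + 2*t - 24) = (t^2 - 11*t + 24)/(t^2 + 2*t - 24)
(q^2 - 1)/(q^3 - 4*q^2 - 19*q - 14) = (q - 1)/(q^2 - 5*q - 14)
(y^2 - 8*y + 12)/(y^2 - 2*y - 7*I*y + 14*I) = (y - 6)/(y - 7*I)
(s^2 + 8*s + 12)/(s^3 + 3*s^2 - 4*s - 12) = (s + 6)/(s^2 + s - 6)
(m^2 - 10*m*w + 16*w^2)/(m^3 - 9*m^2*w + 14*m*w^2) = (-m + 8*w)/(m*(-m + 7*w))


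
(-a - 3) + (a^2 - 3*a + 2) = a^2 - 4*a - 1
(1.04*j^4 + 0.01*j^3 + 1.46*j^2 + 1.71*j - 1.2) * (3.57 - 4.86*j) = -5.0544*j^5 + 3.6642*j^4 - 7.0599*j^3 - 3.0984*j^2 + 11.9367*j - 4.284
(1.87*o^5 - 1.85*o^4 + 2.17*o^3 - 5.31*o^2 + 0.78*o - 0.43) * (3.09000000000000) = 5.7783*o^5 - 5.7165*o^4 + 6.7053*o^3 - 16.4079*o^2 + 2.4102*o - 1.3287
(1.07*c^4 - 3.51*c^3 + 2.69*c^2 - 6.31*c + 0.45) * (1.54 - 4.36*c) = -4.6652*c^5 + 16.9514*c^4 - 17.1338*c^3 + 31.6542*c^2 - 11.6794*c + 0.693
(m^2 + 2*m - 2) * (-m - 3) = -m^3 - 5*m^2 - 4*m + 6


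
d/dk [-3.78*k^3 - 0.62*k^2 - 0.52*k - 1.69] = -11.34*k^2 - 1.24*k - 0.52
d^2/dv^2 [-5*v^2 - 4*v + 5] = -10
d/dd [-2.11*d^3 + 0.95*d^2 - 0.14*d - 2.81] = -6.33*d^2 + 1.9*d - 0.14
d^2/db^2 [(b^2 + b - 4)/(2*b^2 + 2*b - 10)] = 3*(b^2 + b + 2)/(b^6 + 3*b^5 - 12*b^4 - 29*b^3 + 60*b^2 + 75*b - 125)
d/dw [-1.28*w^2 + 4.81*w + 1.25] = 4.81 - 2.56*w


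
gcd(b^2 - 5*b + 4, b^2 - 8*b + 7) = b - 1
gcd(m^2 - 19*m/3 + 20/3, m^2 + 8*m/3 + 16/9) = 1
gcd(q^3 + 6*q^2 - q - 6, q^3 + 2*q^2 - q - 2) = q^2 - 1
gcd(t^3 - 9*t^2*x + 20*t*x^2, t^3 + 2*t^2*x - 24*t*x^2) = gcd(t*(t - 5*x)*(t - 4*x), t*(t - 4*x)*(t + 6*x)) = -t^2 + 4*t*x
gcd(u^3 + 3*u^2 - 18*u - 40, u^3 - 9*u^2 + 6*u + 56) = u^2 - 2*u - 8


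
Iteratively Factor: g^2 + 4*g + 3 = (g + 1)*(g + 3)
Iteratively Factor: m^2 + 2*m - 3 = (m + 3)*(m - 1)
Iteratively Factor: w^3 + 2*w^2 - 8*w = (w)*(w^2 + 2*w - 8) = w*(w + 4)*(w - 2)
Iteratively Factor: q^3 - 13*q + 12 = (q + 4)*(q^2 - 4*q + 3) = (q - 1)*(q + 4)*(q - 3)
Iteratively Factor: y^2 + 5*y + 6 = (y + 3)*(y + 2)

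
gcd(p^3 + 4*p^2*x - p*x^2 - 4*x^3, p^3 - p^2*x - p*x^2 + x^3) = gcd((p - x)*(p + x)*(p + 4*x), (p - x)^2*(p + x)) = -p^2 + x^2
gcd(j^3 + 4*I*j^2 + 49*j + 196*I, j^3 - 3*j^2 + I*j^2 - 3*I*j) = 1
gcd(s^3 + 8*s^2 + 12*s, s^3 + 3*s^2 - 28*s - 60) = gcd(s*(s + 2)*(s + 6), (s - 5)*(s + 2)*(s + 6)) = s^2 + 8*s + 12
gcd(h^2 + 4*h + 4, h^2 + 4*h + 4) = h^2 + 4*h + 4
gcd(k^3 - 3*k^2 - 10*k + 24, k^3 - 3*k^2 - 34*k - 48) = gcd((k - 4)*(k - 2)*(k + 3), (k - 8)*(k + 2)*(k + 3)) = k + 3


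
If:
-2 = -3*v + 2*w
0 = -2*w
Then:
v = 2/3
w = 0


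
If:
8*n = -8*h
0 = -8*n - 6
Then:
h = 3/4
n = -3/4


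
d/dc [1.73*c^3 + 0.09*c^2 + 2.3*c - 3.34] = 5.19*c^2 + 0.18*c + 2.3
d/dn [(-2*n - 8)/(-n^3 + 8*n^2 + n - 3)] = 2*(n^3 - 8*n^2 - n + (n + 4)*(-3*n^2 + 16*n + 1) + 3)/(n^3 - 8*n^2 - n + 3)^2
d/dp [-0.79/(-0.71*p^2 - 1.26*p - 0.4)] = (-1.1218*p - 0.9954)/(0.71*p^2 + 1.26*p + 0.4)^2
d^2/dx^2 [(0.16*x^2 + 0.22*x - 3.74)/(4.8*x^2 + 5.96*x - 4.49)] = (0.983040000000003*x^3 - 496.32768*x^2 - 613.51488*x - 408.68472)/(110.592*x^6 + 411.9552*x^5 + 201.16224*x^4 - 558.990784*x^3 - 188.170512*x^2 + 360.462588*x - 90.518849)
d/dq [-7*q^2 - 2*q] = -14*q - 2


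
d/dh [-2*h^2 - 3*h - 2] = -4*h - 3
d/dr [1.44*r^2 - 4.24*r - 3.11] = 2.88*r - 4.24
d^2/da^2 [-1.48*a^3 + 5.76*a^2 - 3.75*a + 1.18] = 11.52 - 8.88*a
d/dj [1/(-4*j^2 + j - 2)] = (8*j - 1)/(4*j^2 - j + 2)^2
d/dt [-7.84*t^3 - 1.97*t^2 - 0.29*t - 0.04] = -23.52*t^2 - 3.94*t - 0.29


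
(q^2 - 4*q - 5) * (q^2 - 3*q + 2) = q^4 - 7*q^3 + 9*q^2 + 7*q - 10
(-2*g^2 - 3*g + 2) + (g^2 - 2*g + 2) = -g^2 - 5*g + 4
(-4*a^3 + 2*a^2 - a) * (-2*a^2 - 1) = 8*a^5 - 4*a^4 + 6*a^3 - 2*a^2 + a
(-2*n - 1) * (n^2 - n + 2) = -2*n^3 + n^2 - 3*n - 2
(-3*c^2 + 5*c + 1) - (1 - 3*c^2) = 5*c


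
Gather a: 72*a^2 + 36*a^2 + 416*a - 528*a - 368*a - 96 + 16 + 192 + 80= 108*a^2 - 480*a + 192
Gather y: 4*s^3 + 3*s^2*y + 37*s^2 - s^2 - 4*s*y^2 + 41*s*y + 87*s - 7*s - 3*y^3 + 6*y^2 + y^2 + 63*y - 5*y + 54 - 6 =4*s^3 + 36*s^2 + 80*s - 3*y^3 + y^2*(7 - 4*s) + y*(3*s^2 + 41*s + 58) + 48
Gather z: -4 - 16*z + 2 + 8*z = -8*z - 2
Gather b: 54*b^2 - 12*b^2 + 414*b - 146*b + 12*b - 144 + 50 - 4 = 42*b^2 + 280*b - 98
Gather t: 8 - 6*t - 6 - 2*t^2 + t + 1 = -2*t^2 - 5*t + 3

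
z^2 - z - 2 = (z - 2)*(z + 1)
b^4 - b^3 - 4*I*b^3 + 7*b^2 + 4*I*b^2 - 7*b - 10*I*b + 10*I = (b - 1)*(b - 5*I)*(b - I)*(b + 2*I)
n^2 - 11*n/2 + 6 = (n - 4)*(n - 3/2)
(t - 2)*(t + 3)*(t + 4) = t^3 + 5*t^2 - 2*t - 24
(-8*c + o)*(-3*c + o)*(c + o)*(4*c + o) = 96*c^4 + 76*c^3*o - 27*c^2*o^2 - 6*c*o^3 + o^4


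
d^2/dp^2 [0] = 0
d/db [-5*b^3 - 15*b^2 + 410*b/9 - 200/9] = -15*b^2 - 30*b + 410/9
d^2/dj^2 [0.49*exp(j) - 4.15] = 0.49*exp(j)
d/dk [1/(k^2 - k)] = (1 - 2*k)/(k^2*(k - 1)^2)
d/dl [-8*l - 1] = -8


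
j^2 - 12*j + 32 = (j - 8)*(j - 4)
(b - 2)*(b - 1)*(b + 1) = b^3 - 2*b^2 - b + 2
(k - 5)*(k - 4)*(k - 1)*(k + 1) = k^4 - 9*k^3 + 19*k^2 + 9*k - 20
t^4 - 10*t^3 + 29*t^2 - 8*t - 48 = (t - 4)^2*(t - 3)*(t + 1)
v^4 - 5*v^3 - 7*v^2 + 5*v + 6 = (v - 6)*(v - 1)*(v + 1)^2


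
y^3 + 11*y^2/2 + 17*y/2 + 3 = (y + 1/2)*(y + 2)*(y + 3)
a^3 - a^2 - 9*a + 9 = (a - 3)*(a - 1)*(a + 3)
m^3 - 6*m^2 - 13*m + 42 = (m - 7)*(m - 2)*(m + 3)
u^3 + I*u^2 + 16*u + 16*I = (u - 4*I)*(u + I)*(u + 4*I)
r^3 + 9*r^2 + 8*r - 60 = (r - 2)*(r + 5)*(r + 6)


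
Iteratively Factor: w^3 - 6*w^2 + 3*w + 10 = (w - 2)*(w^2 - 4*w - 5) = (w - 5)*(w - 2)*(w + 1)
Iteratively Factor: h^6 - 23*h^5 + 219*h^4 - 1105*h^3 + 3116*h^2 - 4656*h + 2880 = (h - 4)*(h^5 - 19*h^4 + 143*h^3 - 533*h^2 + 984*h - 720) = (h - 5)*(h - 4)*(h^4 - 14*h^3 + 73*h^2 - 168*h + 144) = (h - 5)*(h - 4)^2*(h^3 - 10*h^2 + 33*h - 36) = (h - 5)*(h - 4)^2*(h - 3)*(h^2 - 7*h + 12) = (h - 5)*(h - 4)^2*(h - 3)^2*(h - 4)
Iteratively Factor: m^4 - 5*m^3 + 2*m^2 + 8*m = (m + 1)*(m^3 - 6*m^2 + 8*m) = m*(m + 1)*(m^2 - 6*m + 8) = m*(m - 2)*(m + 1)*(m - 4)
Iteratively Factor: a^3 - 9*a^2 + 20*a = (a)*(a^2 - 9*a + 20) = a*(a - 4)*(a - 5)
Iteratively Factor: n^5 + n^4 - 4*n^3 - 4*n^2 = (n + 1)*(n^4 - 4*n^2) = n*(n + 1)*(n^3 - 4*n) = n*(n + 1)*(n + 2)*(n^2 - 2*n) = n^2*(n + 1)*(n + 2)*(n - 2)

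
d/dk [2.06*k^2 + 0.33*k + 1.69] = 4.12*k + 0.33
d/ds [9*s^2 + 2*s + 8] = 18*s + 2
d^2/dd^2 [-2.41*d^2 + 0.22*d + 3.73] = -4.82000000000000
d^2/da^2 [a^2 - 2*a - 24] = 2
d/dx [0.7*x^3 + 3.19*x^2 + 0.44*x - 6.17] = 2.1*x^2 + 6.38*x + 0.44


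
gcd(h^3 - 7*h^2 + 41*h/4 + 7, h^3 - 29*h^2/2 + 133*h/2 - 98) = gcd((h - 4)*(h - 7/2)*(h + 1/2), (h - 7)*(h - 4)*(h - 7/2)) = h^2 - 15*h/2 + 14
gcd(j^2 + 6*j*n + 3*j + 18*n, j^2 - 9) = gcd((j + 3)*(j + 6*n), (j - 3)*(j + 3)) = j + 3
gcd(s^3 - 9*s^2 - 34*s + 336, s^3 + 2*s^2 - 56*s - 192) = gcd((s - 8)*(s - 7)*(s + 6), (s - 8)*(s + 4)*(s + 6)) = s^2 - 2*s - 48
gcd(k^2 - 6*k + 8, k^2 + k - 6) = k - 2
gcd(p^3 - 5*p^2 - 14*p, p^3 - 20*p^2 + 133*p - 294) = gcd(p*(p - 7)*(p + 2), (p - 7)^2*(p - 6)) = p - 7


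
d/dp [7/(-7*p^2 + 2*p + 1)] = 14*(7*p - 1)/(-7*p^2 + 2*p + 1)^2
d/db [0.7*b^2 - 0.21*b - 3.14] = 1.4*b - 0.21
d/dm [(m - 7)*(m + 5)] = 2*m - 2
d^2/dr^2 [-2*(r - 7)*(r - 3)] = -4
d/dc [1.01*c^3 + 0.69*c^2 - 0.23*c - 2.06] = 3.03*c^2 + 1.38*c - 0.23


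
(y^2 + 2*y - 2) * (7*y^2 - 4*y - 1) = 7*y^4 + 10*y^3 - 23*y^2 + 6*y + 2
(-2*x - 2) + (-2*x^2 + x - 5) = -2*x^2 - x - 7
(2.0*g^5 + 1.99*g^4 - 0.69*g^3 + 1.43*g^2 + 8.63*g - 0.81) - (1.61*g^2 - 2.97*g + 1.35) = 2.0*g^5 + 1.99*g^4 - 0.69*g^3 - 0.18*g^2 + 11.6*g - 2.16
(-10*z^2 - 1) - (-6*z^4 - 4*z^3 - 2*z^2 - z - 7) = 6*z^4 + 4*z^3 - 8*z^2 + z + 6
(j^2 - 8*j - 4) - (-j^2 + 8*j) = 2*j^2 - 16*j - 4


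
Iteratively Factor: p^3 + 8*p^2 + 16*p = (p + 4)*(p^2 + 4*p) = p*(p + 4)*(p + 4)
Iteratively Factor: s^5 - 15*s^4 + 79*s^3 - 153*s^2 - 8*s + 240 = (s + 1)*(s^4 - 16*s^3 + 95*s^2 - 248*s + 240) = (s - 4)*(s + 1)*(s^3 - 12*s^2 + 47*s - 60) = (s - 4)^2*(s + 1)*(s^2 - 8*s + 15) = (s - 4)^2*(s - 3)*(s + 1)*(s - 5)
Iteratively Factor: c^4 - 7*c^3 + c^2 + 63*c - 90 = (c - 5)*(c^3 - 2*c^2 - 9*c + 18) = (c - 5)*(c - 3)*(c^2 + c - 6) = (c - 5)*(c - 3)*(c - 2)*(c + 3)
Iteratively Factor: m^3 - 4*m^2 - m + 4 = (m - 4)*(m^2 - 1) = (m - 4)*(m - 1)*(m + 1)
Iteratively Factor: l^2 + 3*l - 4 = (l - 1)*(l + 4)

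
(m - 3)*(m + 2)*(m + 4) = m^3 + 3*m^2 - 10*m - 24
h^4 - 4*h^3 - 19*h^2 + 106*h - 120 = (h - 4)*(h - 3)*(h - 2)*(h + 5)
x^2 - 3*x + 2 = (x - 2)*(x - 1)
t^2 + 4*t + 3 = (t + 1)*(t + 3)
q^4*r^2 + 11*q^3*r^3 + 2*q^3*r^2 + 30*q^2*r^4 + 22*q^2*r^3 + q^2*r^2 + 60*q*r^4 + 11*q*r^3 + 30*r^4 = (q + 5*r)*(q + 6*r)*(q*r + r)^2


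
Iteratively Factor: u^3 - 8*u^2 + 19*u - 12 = (u - 3)*(u^2 - 5*u + 4) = (u - 4)*(u - 3)*(u - 1)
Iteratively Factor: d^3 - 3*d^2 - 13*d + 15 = (d + 3)*(d^2 - 6*d + 5) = (d - 1)*(d + 3)*(d - 5)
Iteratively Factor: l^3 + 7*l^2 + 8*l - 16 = (l + 4)*(l^2 + 3*l - 4) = (l + 4)^2*(l - 1)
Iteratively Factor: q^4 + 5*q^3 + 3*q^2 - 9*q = (q + 3)*(q^3 + 2*q^2 - 3*q) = (q + 3)^2*(q^2 - q) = (q - 1)*(q + 3)^2*(q)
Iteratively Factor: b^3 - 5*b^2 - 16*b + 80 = (b - 4)*(b^2 - b - 20) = (b - 4)*(b + 4)*(b - 5)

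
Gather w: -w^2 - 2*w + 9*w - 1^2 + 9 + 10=-w^2 + 7*w + 18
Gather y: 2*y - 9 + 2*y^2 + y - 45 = 2*y^2 + 3*y - 54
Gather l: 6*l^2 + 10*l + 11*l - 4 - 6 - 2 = 6*l^2 + 21*l - 12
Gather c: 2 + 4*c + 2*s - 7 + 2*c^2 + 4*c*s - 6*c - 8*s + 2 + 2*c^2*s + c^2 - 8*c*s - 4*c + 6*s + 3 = c^2*(2*s + 3) + c*(-4*s - 6)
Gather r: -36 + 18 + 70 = 52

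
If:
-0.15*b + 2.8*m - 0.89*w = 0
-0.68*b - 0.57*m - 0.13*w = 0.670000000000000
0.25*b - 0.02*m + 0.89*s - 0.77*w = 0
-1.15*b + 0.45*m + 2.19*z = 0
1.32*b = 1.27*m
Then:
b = -0.40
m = -0.42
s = -0.97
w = -1.24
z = -0.12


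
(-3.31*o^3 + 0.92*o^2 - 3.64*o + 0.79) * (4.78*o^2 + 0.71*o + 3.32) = -15.8218*o^5 + 2.0475*o^4 - 27.7352*o^3 + 4.2462*o^2 - 11.5239*o + 2.6228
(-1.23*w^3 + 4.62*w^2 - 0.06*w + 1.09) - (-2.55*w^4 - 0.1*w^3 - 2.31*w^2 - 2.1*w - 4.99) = 2.55*w^4 - 1.13*w^3 + 6.93*w^2 + 2.04*w + 6.08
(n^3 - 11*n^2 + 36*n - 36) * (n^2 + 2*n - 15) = n^5 - 9*n^4 - n^3 + 201*n^2 - 612*n + 540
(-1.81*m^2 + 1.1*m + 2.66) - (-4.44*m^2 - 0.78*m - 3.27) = 2.63*m^2 + 1.88*m + 5.93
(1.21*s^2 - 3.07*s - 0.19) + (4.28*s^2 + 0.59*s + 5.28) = 5.49*s^2 - 2.48*s + 5.09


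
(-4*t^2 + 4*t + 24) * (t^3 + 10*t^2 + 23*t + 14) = -4*t^5 - 36*t^4 - 28*t^3 + 276*t^2 + 608*t + 336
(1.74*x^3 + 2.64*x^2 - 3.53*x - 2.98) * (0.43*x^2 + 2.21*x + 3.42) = 0.7482*x^5 + 4.9806*x^4 + 10.2673*x^3 - 0.0538999999999989*x^2 - 18.6584*x - 10.1916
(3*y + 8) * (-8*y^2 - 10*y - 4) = -24*y^3 - 94*y^2 - 92*y - 32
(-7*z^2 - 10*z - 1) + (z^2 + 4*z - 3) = -6*z^2 - 6*z - 4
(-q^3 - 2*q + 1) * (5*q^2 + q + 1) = -5*q^5 - q^4 - 11*q^3 + 3*q^2 - q + 1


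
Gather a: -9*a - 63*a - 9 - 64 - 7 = -72*a - 80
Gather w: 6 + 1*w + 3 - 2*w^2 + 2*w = -2*w^2 + 3*w + 9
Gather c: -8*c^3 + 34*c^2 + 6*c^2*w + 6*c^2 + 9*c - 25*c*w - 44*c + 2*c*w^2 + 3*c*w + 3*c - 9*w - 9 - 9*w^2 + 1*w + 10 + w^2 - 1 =-8*c^3 + c^2*(6*w + 40) + c*(2*w^2 - 22*w - 32) - 8*w^2 - 8*w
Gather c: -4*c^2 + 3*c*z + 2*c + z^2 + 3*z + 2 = -4*c^2 + c*(3*z + 2) + z^2 + 3*z + 2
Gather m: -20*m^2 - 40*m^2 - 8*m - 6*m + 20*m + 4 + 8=-60*m^2 + 6*m + 12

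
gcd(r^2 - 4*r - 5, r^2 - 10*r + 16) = 1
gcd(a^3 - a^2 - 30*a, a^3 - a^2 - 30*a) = a^3 - a^2 - 30*a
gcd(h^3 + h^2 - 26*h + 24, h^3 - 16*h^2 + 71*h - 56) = h - 1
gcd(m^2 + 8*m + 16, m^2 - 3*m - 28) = m + 4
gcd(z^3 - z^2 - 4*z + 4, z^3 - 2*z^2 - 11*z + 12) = z - 1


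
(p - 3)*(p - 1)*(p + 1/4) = p^3 - 15*p^2/4 + 2*p + 3/4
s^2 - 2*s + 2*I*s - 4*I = (s - 2)*(s + 2*I)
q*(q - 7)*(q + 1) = q^3 - 6*q^2 - 7*q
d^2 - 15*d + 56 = (d - 8)*(d - 7)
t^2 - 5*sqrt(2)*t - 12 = (t - 6*sqrt(2))*(t + sqrt(2))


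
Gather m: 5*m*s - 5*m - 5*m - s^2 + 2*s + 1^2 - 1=m*(5*s - 10) - s^2 + 2*s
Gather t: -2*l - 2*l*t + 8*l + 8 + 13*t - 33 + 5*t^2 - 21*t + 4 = 6*l + 5*t^2 + t*(-2*l - 8) - 21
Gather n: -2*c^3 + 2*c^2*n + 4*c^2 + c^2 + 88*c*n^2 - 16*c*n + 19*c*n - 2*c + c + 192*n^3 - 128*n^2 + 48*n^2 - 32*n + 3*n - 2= -2*c^3 + 5*c^2 - c + 192*n^3 + n^2*(88*c - 80) + n*(2*c^2 + 3*c - 29) - 2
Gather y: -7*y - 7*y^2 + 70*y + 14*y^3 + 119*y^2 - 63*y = 14*y^3 + 112*y^2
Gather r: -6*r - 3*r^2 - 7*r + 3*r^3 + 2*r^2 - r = 3*r^3 - r^2 - 14*r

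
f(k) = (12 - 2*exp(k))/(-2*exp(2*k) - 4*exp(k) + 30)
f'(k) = (12 - 2*exp(k))*(4*exp(2*k) + 4*exp(k))/(-2*exp(2*k) - 4*exp(k) + 30)^2 - 2*exp(k)/(-2*exp(2*k) - 4*exp(k) + 30)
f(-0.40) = 0.40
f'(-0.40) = 0.02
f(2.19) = 0.04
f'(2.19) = 0.03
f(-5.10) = 0.40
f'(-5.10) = -0.00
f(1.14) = -2.79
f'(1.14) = 72.90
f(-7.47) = 0.40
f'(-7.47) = -0.00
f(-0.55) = 0.40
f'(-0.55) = 0.01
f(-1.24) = 0.40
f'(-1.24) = 0.00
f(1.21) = -0.90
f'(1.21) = 10.00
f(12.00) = 0.00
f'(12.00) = 0.00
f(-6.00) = 0.40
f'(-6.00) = 0.00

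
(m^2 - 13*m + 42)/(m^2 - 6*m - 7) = (m - 6)/(m + 1)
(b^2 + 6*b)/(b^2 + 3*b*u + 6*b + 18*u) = b/(b + 3*u)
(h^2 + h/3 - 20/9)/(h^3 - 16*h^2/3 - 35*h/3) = (h - 4/3)/(h*(h - 7))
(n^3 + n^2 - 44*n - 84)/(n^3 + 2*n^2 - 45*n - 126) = (n + 2)/(n + 3)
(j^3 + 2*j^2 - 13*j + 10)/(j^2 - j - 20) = (-j^3 - 2*j^2 + 13*j - 10)/(-j^2 + j + 20)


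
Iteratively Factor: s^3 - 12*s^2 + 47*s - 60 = (s - 3)*(s^2 - 9*s + 20) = (s - 5)*(s - 3)*(s - 4)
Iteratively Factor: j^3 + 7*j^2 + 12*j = (j + 3)*(j^2 + 4*j) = j*(j + 3)*(j + 4)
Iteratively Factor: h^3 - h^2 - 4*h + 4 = (h - 2)*(h^2 + h - 2) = (h - 2)*(h - 1)*(h + 2)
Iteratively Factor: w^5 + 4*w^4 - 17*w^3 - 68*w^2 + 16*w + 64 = (w - 4)*(w^4 + 8*w^3 + 15*w^2 - 8*w - 16) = (w - 4)*(w + 4)*(w^3 + 4*w^2 - w - 4) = (w - 4)*(w + 1)*(w + 4)*(w^2 + 3*w - 4) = (w - 4)*(w - 1)*(w + 1)*(w + 4)*(w + 4)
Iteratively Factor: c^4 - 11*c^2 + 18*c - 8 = (c - 1)*(c^3 + c^2 - 10*c + 8) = (c - 2)*(c - 1)*(c^2 + 3*c - 4) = (c - 2)*(c - 1)^2*(c + 4)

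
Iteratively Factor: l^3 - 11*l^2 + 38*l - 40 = (l - 2)*(l^2 - 9*l + 20) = (l - 5)*(l - 2)*(l - 4)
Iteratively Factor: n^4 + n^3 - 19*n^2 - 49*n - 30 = (n + 1)*(n^3 - 19*n - 30) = (n + 1)*(n + 2)*(n^2 - 2*n - 15) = (n + 1)*(n + 2)*(n + 3)*(n - 5)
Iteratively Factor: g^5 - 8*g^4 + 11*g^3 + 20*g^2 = (g + 1)*(g^4 - 9*g^3 + 20*g^2) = g*(g + 1)*(g^3 - 9*g^2 + 20*g) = g*(g - 4)*(g + 1)*(g^2 - 5*g) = g^2*(g - 4)*(g + 1)*(g - 5)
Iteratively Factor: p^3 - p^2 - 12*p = (p + 3)*(p^2 - 4*p) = (p - 4)*(p + 3)*(p)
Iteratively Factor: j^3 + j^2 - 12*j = (j - 3)*(j^2 + 4*j) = (j - 3)*(j + 4)*(j)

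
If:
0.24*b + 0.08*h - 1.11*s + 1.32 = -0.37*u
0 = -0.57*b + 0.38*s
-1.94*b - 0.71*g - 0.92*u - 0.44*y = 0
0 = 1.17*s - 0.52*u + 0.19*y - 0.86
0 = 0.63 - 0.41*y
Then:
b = 0.296296296296296*u + 0.32367451879647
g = -2.10537297861242*u - 1.8366565175222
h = 0.652777777777778*u - 10.7345476339379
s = 0.444444444444444*u + 0.485511778194705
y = 1.54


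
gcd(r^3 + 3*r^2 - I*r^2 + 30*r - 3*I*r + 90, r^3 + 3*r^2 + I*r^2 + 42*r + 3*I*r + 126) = r^2 + r*(3 - 6*I) - 18*I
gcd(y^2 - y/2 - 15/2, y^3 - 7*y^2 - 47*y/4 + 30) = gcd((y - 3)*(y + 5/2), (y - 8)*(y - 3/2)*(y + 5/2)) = y + 5/2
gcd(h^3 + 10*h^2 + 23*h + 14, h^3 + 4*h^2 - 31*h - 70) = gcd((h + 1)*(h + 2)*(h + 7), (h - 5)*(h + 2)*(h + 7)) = h^2 + 9*h + 14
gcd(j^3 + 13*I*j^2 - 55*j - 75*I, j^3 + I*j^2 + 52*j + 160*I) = j + 5*I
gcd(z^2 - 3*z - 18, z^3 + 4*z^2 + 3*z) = z + 3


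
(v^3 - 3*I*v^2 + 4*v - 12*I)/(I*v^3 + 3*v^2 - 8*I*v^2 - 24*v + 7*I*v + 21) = I*(-v^2 - 4)/(v^2 - 8*v + 7)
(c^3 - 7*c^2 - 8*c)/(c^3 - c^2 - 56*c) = (c + 1)/(c + 7)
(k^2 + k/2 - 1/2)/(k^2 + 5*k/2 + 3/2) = (2*k - 1)/(2*k + 3)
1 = 1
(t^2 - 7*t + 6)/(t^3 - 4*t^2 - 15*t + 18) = 1/(t + 3)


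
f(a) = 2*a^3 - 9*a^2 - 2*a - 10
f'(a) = 6*a^2 - 18*a - 2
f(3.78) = -38.14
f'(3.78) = 15.69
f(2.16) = -36.16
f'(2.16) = -12.89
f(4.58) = -15.80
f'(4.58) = 41.42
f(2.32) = -38.11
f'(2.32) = -11.47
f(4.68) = -11.48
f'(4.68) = 45.17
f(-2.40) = -84.69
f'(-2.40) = 75.76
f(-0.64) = -12.93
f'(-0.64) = 11.98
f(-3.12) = -152.11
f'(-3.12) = 112.57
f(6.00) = 86.00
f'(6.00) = 106.00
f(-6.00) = -754.00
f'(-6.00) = 322.00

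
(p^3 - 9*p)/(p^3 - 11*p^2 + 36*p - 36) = p*(p + 3)/(p^2 - 8*p + 12)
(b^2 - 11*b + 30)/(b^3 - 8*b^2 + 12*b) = (b - 5)/(b*(b - 2))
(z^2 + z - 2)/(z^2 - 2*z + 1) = (z + 2)/(z - 1)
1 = 1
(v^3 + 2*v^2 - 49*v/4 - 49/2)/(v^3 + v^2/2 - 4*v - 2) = (4*v^2 - 49)/(2*(2*v^2 - 3*v - 2))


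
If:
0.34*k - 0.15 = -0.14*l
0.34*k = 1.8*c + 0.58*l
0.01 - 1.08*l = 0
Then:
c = 0.08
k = 0.44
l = 0.01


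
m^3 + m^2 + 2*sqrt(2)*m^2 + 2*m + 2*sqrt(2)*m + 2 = (m + 1)*(m + sqrt(2))^2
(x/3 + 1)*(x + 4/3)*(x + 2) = x^3/3 + 19*x^2/9 + 38*x/9 + 8/3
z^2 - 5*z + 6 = (z - 3)*(z - 2)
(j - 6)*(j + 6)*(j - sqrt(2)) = j^3 - sqrt(2)*j^2 - 36*j + 36*sqrt(2)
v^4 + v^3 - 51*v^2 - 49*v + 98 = (v - 7)*(v - 1)*(v + 2)*(v + 7)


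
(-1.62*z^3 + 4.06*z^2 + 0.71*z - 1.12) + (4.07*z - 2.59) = -1.62*z^3 + 4.06*z^2 + 4.78*z - 3.71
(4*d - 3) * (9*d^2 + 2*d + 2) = 36*d^3 - 19*d^2 + 2*d - 6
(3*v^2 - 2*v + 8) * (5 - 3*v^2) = -9*v^4 + 6*v^3 - 9*v^2 - 10*v + 40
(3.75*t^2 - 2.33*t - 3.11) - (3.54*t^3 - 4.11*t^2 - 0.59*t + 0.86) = -3.54*t^3 + 7.86*t^2 - 1.74*t - 3.97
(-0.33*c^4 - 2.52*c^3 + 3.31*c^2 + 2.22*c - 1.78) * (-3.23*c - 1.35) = 1.0659*c^5 + 8.5851*c^4 - 7.2893*c^3 - 11.6391*c^2 + 2.7524*c + 2.403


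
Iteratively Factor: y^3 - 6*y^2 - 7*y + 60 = (y - 4)*(y^2 - 2*y - 15) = (y - 5)*(y - 4)*(y + 3)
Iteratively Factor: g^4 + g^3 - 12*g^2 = (g + 4)*(g^3 - 3*g^2) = g*(g + 4)*(g^2 - 3*g) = g^2*(g + 4)*(g - 3)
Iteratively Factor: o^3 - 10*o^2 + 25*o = (o - 5)*(o^2 - 5*o) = o*(o - 5)*(o - 5)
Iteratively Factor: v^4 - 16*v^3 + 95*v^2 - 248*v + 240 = (v - 3)*(v^3 - 13*v^2 + 56*v - 80) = (v - 4)*(v - 3)*(v^2 - 9*v + 20) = (v - 5)*(v - 4)*(v - 3)*(v - 4)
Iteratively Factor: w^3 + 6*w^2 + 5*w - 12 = (w - 1)*(w^2 + 7*w + 12) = (w - 1)*(w + 4)*(w + 3)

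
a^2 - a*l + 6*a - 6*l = (a + 6)*(a - l)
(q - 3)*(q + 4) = q^2 + q - 12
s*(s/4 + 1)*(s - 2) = s^3/4 + s^2/2 - 2*s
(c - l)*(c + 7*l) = c^2 + 6*c*l - 7*l^2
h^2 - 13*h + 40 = (h - 8)*(h - 5)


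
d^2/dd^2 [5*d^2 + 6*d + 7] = 10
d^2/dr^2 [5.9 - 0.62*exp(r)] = -0.62*exp(r)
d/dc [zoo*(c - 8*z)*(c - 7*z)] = zoo*(c + z)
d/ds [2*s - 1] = 2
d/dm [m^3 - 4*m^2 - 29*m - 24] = 3*m^2 - 8*m - 29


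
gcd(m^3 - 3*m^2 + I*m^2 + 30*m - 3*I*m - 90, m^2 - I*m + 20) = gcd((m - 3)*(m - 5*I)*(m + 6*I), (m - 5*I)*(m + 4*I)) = m - 5*I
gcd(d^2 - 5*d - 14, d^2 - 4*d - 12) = d + 2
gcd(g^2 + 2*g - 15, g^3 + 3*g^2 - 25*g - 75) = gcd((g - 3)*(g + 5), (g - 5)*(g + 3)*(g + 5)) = g + 5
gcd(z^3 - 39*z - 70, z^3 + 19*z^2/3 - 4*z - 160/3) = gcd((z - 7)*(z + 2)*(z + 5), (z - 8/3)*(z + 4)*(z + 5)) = z + 5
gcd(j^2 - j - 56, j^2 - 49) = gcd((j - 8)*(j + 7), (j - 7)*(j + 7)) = j + 7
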